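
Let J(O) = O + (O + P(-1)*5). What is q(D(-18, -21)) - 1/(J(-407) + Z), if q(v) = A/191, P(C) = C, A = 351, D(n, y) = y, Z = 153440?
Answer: 53569780/29150611 ≈ 1.8377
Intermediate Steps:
q(v) = 351/191
J(O) = -5 + 2*O (J(O) = O + (O - 1*5) = O + (O - 5) = O + (-5 + O) = -5 + 2*O)
q(D(-18, -21)) - 1/(J(-407) + Z) = 351/191 - 1/((-5 + 2*(-407)) + 153440) = 351/191 - 1/((-5 - 814) + 153440) = 351/191 - 1/(-819 + 153440) = 351/191 - 1/152621 = 53569780/29150611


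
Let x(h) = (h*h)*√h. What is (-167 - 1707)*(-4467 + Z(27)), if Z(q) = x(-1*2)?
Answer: 8371158 - 7496*I*√2 ≈ 8.3712e+6 - 10601.0*I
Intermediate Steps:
x(h) = h^(5/2) (x(h) = h²*√h = h^(5/2))
Z(q) = 4*I*√2 (Z(q) = (-1*2)^(5/2) = (-2)^(5/2) = 4*I*√2)
(-167 - 1707)*(-4467 + Z(27)) = (-167 - 1707)*(-4467 + 4*I*√2) = -1874*(-4467 + 4*I*√2) = 8371158 - 7496*I*√2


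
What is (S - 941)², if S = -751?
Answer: 2862864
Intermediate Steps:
(S - 941)² = (-751 - 941)² = (-1692)² = 2862864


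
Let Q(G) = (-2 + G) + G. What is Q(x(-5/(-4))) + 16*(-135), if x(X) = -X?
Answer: -4329/2 ≈ -2164.5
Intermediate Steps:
Q(G) = -2 + 2*G
Q(x(-5/(-4))) + 16*(-135) = (-2 + 2*(-(-5)/(-4))) + 16*(-135) = (-2 + 2*(-(-5)*(-1)/4)) - 2160 = (-2 + 2*(-1*5/4)) - 2160 = (-2 + 2*(-5/4)) - 2160 = (-2 - 5/2) - 2160 = -9/2 - 2160 = -4329/2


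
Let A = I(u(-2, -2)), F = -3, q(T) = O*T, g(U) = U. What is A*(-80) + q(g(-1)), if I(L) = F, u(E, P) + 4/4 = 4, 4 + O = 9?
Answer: 235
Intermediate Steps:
O = 5 (O = -4 + 9 = 5)
q(T) = 5*T
u(E, P) = 3 (u(E, P) = -1 + 4 = 3)
I(L) = -3
A = -3
A*(-80) + q(g(-1)) = -3*(-80) + 5*(-1) = 240 - 5 = 235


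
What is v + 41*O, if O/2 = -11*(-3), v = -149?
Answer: 2557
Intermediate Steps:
O = 66 (O = 2*(-11*(-3)) = 2*33 = 66)
v + 41*O = -149 + 41*66 = -149 + 2706 = 2557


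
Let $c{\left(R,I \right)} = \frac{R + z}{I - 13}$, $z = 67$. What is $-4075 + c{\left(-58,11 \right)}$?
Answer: $- \frac{8159}{2} \approx -4079.5$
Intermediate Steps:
$c{\left(R,I \right)} = \frac{67 + R}{-13 + I}$ ($c{\left(R,I \right)} = \frac{R + 67}{I - 13} = \frac{67 + R}{-13 + I}$)
$-4075 + c{\left(-58,11 \right)} = -4075 + \frac{67 - 58}{-13 + 11} = -4075 + \frac{1}{-2} \cdot 9 = -4075 - \frac{9}{2} = - \frac{8159}{2}$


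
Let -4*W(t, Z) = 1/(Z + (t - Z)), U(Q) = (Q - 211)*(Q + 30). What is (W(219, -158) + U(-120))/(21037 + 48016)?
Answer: 26096039/60490428 ≈ 0.43141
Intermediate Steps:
U(Q) = (-211 + Q)*(30 + Q)
W(t, Z) = -1/(4*t) (W(t, Z) = -1/(4*(Z + (t - Z))) = -1/(4*t))
(W(219, -158) + U(-120))/(21037 + 48016) = (-¼/219 + (-6330 + (-120)² - 181*(-120)))/(21037 + 48016) = (-¼*1/219 + (-6330 + 14400 + 21720))/69053 = (-1/876 + 29790)*(1/69053) = (26096039/876)*(1/69053) = 26096039/60490428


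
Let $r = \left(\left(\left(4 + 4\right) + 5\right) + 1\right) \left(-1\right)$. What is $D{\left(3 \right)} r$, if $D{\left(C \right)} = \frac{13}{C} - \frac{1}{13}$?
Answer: $- \frac{2324}{39} \approx -59.59$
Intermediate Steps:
$D{\left(C \right)} = - \frac{1}{13} + \frac{13}{C}$ ($D{\left(C \right)} = \frac{13}{C} - \frac{1}{13} = - \frac{1}{13} + \frac{13}{C}$)
$r = -14$ ($r = \left(\left(8 + 5\right) + 1\right) \left(-1\right) = \left(13 + 1\right) \left(-1\right) = 14 \left(-1\right) = -14$)
$D{\left(3 \right)} r = \frac{169 - 3}{13 \cdot 3} \left(-14\right) = \frac{1}{13} \cdot \frac{1}{3} \left(169 - 3\right) \left(-14\right) = \frac{1}{13} \cdot \frac{1}{3} \cdot 166 \left(-14\right) = \frac{166}{39} \left(-14\right) = - \frac{2324}{39}$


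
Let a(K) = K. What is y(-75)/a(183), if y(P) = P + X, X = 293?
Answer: 218/183 ≈ 1.1913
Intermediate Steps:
y(P) = 293 + P (y(P) = P + 293 = 293 + P)
y(-75)/a(183) = (293 - 75)/183 = 218*(1/183) = 218/183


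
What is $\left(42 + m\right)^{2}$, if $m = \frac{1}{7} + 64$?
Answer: $\frac{552049}{49} \approx 11266.0$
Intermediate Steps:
$m = \frac{449}{7}$ ($m = \frac{1}{7} + 64 = \frac{449}{7} \approx 64.143$)
$\left(42 + m\right)^{2} = \left(42 + \frac{449}{7}\right)^{2} = \left(\frac{743}{7}\right)^{2} = \frac{552049}{49}$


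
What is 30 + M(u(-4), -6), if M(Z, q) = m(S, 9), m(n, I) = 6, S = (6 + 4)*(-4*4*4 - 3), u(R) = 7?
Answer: 36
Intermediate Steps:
S = -670 (S = 10*(-16*4 - 3) = 10*(-64 - 3) = 10*(-67) = -670)
M(Z, q) = 6
30 + M(u(-4), -6) = 30 + 6 = 36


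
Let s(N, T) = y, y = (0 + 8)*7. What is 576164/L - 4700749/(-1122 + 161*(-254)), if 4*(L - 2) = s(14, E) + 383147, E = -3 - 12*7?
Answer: 1898211151535/16100993376 ≈ 117.89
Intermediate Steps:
y = 56 (y = 8*7 = 56)
E = -87 (E = -3 - 84 = -87)
s(N, T) = 56
L = 383211/4 (L = 2 + (56 + 383147)/4 = 2 + (¼)*383203 = 2 + 383203/4 = 383211/4 ≈ 95803.)
576164/L - 4700749/(-1122 + 161*(-254)) = 576164/(383211/4) - 4700749/(-1122 + 161*(-254)) = 576164*(4/383211) - 4700749/(-1122 - 40894) = 2304656/383211 - 4700749/(-42016) = 2304656/383211 - 4700749*(-1/42016) = 2304656/383211 + 4700749/42016 = 1898211151535/16100993376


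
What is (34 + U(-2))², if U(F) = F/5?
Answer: 28224/25 ≈ 1129.0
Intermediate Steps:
U(F) = F/5 (U(F) = F*(⅕) = F/5)
(34 + U(-2))² = (34 + (⅕)*(-2))² = (34 - ⅖)² = (168/5)² = 28224/25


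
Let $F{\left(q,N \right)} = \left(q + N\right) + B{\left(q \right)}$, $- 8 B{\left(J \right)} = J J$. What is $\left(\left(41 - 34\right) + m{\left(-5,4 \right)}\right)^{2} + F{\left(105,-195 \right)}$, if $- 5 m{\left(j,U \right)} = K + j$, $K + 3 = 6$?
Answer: $- \frac{282673}{200} \approx -1413.4$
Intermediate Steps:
$K = 3$ ($K = -3 + 6 = 3$)
$B{\left(J \right)} = - \frac{J^{2}}{8}$ ($B{\left(J \right)} = - \frac{J J}{8} = - \frac{J^{2}}{8}$)
$F{\left(q,N \right)} = N + q - \frac{q^{2}}{8}$ ($F{\left(q,N \right)} = \left(q + N\right) - \frac{q^{2}}{8} = \left(N + q\right) - \frac{q^{2}}{8} = N + q - \frac{q^{2}}{8}$)
$m{\left(j,U \right)} = - \frac{3}{5} - \frac{j}{5}$ ($m{\left(j,U \right)} = - \frac{3 + j}{5} = - \frac{3}{5} - \frac{j}{5}$)
$\left(\left(41 - 34\right) + m{\left(-5,4 \right)}\right)^{2} + F{\left(105,-195 \right)} = \left(\left(41 - 34\right) - - \frac{2}{5}\right)^{2} - \left(90 + \frac{11025}{8}\right) = \left(\left(41 - 34\right) + \left(- \frac{3}{5} + 1\right)\right)^{2} - \frac{11745}{8} = \left(7 + \frac{2}{5}\right)^{2} - \frac{11745}{8} = \left(\frac{37}{5}\right)^{2} - \frac{11745}{8} = \frac{1369}{25} - \frac{11745}{8} = - \frac{282673}{200}$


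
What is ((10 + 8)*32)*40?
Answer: 23040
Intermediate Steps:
((10 + 8)*32)*40 = (18*32)*40 = 576*40 = 23040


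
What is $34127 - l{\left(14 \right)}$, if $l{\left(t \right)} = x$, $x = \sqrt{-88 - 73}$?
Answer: $34127 - i \sqrt{161} \approx 34127.0 - 12.689 i$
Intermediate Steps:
$x = i \sqrt{161}$ ($x = \sqrt{-161} = i \sqrt{161} \approx 12.689 i$)
$l{\left(t \right)} = i \sqrt{161}$
$34127 - l{\left(14 \right)} = 34127 - i \sqrt{161}$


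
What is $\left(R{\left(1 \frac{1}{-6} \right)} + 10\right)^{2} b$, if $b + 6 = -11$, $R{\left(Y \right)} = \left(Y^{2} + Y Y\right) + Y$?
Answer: $- \frac{134657}{81} \approx -1662.4$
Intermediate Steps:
$R{\left(Y \right)} = Y + 2 Y^{2}$ ($R{\left(Y \right)} = \left(Y^{2} + Y^{2}\right) + Y = 2 Y^{2} + Y = Y + 2 Y^{2}$)
$b = -17$ ($b = -6 - 11 = -17$)
$\left(R{\left(1 \frac{1}{-6} \right)} + 10\right)^{2} b = \left(1 \frac{1}{-6} \left(1 + 2 \cdot 1 \frac{1}{-6}\right) + 10\right)^{2} \left(-17\right) = \left(1 \left(- \frac{1}{6}\right) \left(1 + 2 \cdot 1 \left(- \frac{1}{6}\right)\right) + 10\right)^{2} \left(-17\right) = \left(- \frac{1 + 2 \left(- \frac{1}{6}\right)}{6} + 10\right)^{2} \left(-17\right) = \left(- \frac{1 - \frac{1}{3}}{6} + 10\right)^{2} \left(-17\right) = \left(\left(- \frac{1}{6}\right) \frac{2}{3} + 10\right)^{2} \left(-17\right) = \left(- \frac{1}{9} + 10\right)^{2} \left(-17\right) = \left(\frac{89}{9}\right)^{2} \left(-17\right) = \frac{7921}{81} \left(-17\right) = - \frac{134657}{81}$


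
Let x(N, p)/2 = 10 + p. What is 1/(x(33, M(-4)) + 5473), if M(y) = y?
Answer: 1/5485 ≈ 0.00018232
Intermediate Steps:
x(N, p) = 20 + 2*p (x(N, p) = 2*(10 + p) = 20 + 2*p)
1/(x(33, M(-4)) + 5473) = 1/((20 + 2*(-4)) + 5473) = 1/((20 - 8) + 5473) = 1/(12 + 5473) = 1/5485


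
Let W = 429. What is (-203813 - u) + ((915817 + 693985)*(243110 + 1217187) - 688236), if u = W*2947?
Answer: 2350786874882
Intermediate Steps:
u = 1264263 (u = 429*2947 = 1264263)
(-203813 - u) + ((915817 + 693985)*(243110 + 1217187) - 688236) = (-203813 - 1*1264263) + ((915817 + 693985)*(243110 + 1217187) - 688236) = (-203813 - 1264263) + (1609802*1460297 - 688236) = -1468076 + (2350789031194 - 688236) = -1468076 + 2350788342958 = 2350786874882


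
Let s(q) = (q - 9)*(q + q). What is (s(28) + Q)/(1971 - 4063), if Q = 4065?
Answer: -5129/2092 ≈ -2.4517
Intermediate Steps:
s(q) = 2*q*(-9 + q) (s(q) = (-9 + q)*(2*q) = 2*q*(-9 + q))
(s(28) + Q)/(1971 - 4063) = (2*28*(-9 + 28) + 4065)/(1971 - 4063) = (2*28*19 + 4065)/(-2092) = (1064 + 4065)*(-1/2092) = 5129*(-1/2092) = -5129/2092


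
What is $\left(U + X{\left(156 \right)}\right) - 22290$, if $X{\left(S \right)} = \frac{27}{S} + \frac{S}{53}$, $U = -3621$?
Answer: $- \frac{71402127}{2756} \approx -25908.0$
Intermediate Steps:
$X{\left(S \right)} = \frac{27}{S} + \frac{S}{53}$ ($X{\left(S \right)} = \frac{27}{S} + S \frac{1}{53} = \frac{27}{S} + \frac{S}{53}$)
$\left(U + X{\left(156 \right)}\right) - 22290 = \left(-3621 + \left(\frac{27}{156} + \frac{1}{53} \cdot 156\right)\right) - 22290 = \left(-3621 + \left(27 \cdot \frac{1}{156} + \frac{156}{53}\right)\right) - 22290 = \left(-3621 + \left(\frac{9}{52} + \frac{156}{53}\right)\right) - 22290 = \left(-3621 + \frac{8589}{2756}\right) - 22290 = - \frac{9970887}{2756} - 22290 = - \frac{71402127}{2756}$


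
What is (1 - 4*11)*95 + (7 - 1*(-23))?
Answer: -4055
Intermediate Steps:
(1 - 4*11)*95 + (7 - 1*(-23)) = (1 - 44)*95 + (7 + 23) = -43*95 + 30 = -4085 + 30 = -4055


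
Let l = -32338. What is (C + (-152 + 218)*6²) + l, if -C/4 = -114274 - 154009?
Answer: 1043170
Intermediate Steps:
C = 1073132 (C = -4*(-114274 - 154009) = -4*(-268283) = 1073132)
(C + (-152 + 218)*6²) + l = (1073132 + (-152 + 218)*6²) - 32338 = (1073132 + 66*36) - 32338 = (1073132 + 2376) - 32338 = 1075508 - 32338 = 1043170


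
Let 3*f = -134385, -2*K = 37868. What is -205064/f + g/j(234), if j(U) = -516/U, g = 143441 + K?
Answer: -217496716031/3852370 ≈ -56458.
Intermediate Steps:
K = -18934 (K = -½*37868 = -18934)
f = -44795 (f = (⅓)*(-134385) = -44795)
g = 124507 (g = 143441 - 18934 = 124507)
-205064/f + g/j(234) = -205064/(-44795) + 124507/((-516/234)) = -205064*(-1/44795) + 124507/((-516*1/234)) = 205064/44795 + 124507/(-86/39) = 205064/44795 + 124507*(-39/86) = 205064/44795 - 4855773/86 = -217496716031/3852370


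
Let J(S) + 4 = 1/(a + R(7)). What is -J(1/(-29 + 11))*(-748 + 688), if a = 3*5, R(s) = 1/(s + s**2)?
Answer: -198480/841 ≈ -236.00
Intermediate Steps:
a = 15
J(S) = -3308/841 (J(S) = -4 + 1/(15 + 1/(7*(1 + 7))) = -4 + 1/(15 + (1/7)/8) = -4 + 1/(15 + (1/7)*(1/8)) = -4 + 1/(15 + 1/56) = -4 + 1/(841/56) = -4 + 56/841 = -3308/841)
-J(1/(-29 + 11))*(-748 + 688) = -(-3308)*(-748 + 688)/841 = -(-3308)*(-60)/841 = -1*198480/841 = -198480/841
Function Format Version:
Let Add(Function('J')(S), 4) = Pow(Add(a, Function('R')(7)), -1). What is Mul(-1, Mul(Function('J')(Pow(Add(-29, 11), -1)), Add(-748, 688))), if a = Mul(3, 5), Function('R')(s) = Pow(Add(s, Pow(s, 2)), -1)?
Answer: Rational(-198480, 841) ≈ -236.00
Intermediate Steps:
a = 15
Function('J')(S) = Rational(-3308, 841) (Function('J')(S) = Add(-4, Pow(Add(15, Mul(Pow(7, -1), Pow(Add(1, 7), -1))), -1)) = Add(-4, Pow(Add(15, Mul(Rational(1, 7), Pow(8, -1))), -1)) = Add(-4, Pow(Add(15, Mul(Rational(1, 7), Rational(1, 8))), -1)) = Add(-4, Pow(Add(15, Rational(1, 56)), -1)) = Add(-4, Pow(Rational(841, 56), -1)) = Add(-4, Rational(56, 841)) = Rational(-3308, 841))
Mul(-1, Mul(Function('J')(Pow(Add(-29, 11), -1)), Add(-748, 688))) = Mul(-1, Mul(Rational(-3308, 841), Add(-748, 688))) = Mul(-1, Mul(Rational(-3308, 841), -60)) = Mul(-1, Rational(198480, 841)) = Rational(-198480, 841)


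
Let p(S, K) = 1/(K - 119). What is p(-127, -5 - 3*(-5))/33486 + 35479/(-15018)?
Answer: -10791453547/4567942461 ≈ -2.3624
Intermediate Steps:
p(S, K) = 1/(-119 + K)
p(-127, -5 - 3*(-5))/33486 + 35479/(-15018) = 1/(-119 + (-5 - 3*(-5))*33486) + 35479/(-15018) = (1/33486)/(-119 + (-5 + 15)) + 35479*(-1/15018) = (1/33486)/(-119 + 10) - 35479/15018 = (1/33486)/(-109) - 35479/15018 = -1/109*1/33486 - 35479/15018 = -1/3649974 - 35479/15018 = -10791453547/4567942461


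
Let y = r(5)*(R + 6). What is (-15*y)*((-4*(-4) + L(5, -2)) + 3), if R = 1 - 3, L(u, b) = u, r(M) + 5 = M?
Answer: 0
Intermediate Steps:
r(M) = -5 + M
R = -2
y = 0 (y = (-5 + 5)*(-2 + 6) = 0*4 = 0)
(-15*y)*((-4*(-4) + L(5, -2)) + 3) = (-15*0)*((-4*(-4) + 5) + 3) = 0*((16 + 5) + 3) = 0*(21 + 3) = 0*24 = 0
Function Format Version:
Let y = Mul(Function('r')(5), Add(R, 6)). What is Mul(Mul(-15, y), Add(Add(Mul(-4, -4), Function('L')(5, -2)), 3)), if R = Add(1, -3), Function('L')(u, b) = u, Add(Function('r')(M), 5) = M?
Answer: 0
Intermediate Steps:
Function('r')(M) = Add(-5, M)
R = -2
y = 0 (y = Mul(Add(-5, 5), Add(-2, 6)) = Mul(0, 4) = 0)
Mul(Mul(-15, y), Add(Add(Mul(-4, -4), Function('L')(5, -2)), 3)) = Mul(Mul(-15, 0), Add(Add(Mul(-4, -4), 5), 3)) = Mul(0, Add(Add(16, 5), 3)) = Mul(0, Add(21, 3)) = Mul(0, 24) = 0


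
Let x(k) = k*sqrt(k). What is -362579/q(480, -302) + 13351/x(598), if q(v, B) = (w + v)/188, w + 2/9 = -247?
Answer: -613483668/2095 + 79*sqrt(598)/2116 ≈ -2.9283e+5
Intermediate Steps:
w = -2225/9 (w = -2/9 - 247 = -2225/9 ≈ -247.22)
x(k) = k**(3/2)
q(v, B) = -2225/1692 + v/188 (q(v, B) = (-2225/9 + v)/188 = (-2225/9 + v)*(1/188) = -2225/1692 + v/188)
-362579/q(480, -302) + 13351/x(598) = -362579/(-2225/1692 + (1/188)*480) + 13351/(598**(3/2)) = -362579/(-2225/1692 + 120/47) + 13351/((598*sqrt(598))) = -362579/2095/1692 + 13351*(sqrt(598)/357604) = -362579*1692/2095 + 79*sqrt(598)/2116 = -613483668/2095 + 79*sqrt(598)/2116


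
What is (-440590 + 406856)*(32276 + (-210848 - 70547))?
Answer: 8403780346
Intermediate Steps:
(-440590 + 406856)*(32276 + (-210848 - 70547)) = -33734*(32276 - 281395) = -33734*(-249119) = 8403780346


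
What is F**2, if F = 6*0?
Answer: 0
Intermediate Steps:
F = 0
F**2 = 0**2 = 0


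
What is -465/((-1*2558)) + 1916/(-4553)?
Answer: -2783983/11646574 ≈ -0.23904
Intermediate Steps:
-465/((-1*2558)) + 1916/(-4553) = -465/(-2558) + 1916*(-1/4553) = -465*(-1/2558) - 1916/4553 = 465/2558 - 1916/4553 = -2783983/11646574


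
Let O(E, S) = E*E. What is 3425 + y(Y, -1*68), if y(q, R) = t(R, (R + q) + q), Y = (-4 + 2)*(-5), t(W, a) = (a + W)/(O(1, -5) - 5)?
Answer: 3454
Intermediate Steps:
O(E, S) = E²
t(W, a) = -W/4 - a/4 (t(W, a) = (a + W)/(1² - 5) = (W + a)/(1 - 5) = (W + a)/(-4) = (W + a)*(-¼) = -W/4 - a/4)
Y = 10 (Y = -2*(-5) = 10)
y(q, R) = -R/2 - q/2 (y(q, R) = -R/4 - ((R + q) + q)/4 = -R/4 - (R + 2*q)/4 = -R/4 + (-q/2 - R/4) = -R/2 - q/2)
3425 + y(Y, -1*68) = 3425 + (-(-1)*68/2 - ½*10) = 3425 + (-½*(-68) - 5) = 3425 + (34 - 5) = 3425 + 29 = 3454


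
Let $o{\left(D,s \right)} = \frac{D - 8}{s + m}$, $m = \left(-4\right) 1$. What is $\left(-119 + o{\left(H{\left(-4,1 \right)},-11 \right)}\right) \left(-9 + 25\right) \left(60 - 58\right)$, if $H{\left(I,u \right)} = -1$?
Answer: $- \frac{18944}{5} \approx -3788.8$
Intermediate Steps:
$m = -4$
$o{\left(D,s \right)} = \frac{-8 + D}{-4 + s}$ ($o{\left(D,s \right)} = \frac{D - 8}{s - 4} = \frac{-8 + D}{-4 + s}$)
$\left(-119 + o{\left(H{\left(-4,1 \right)},-11 \right)}\right) \left(-9 + 25\right) \left(60 - 58\right) = \left(-119 + \frac{-8 - 1}{-4 - 11}\right) \left(-9 + 25\right) \left(60 - 58\right) = \left(-119 + \frac{1}{-15} \left(-9\right)\right) 16 \cdot 2 = \left(-119 - - \frac{3}{5}\right) 32 = \left(-119 + \frac{3}{5}\right) 32 = \left(- \frac{592}{5}\right) 32 = - \frac{18944}{5}$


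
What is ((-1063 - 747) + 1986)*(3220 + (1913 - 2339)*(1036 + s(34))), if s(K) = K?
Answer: -79657600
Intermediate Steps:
((-1063 - 747) + 1986)*(3220 + (1913 - 2339)*(1036 + s(34))) = ((-1063 - 747) + 1986)*(3220 + (1913 - 2339)*(1036 + 34)) = (-1810 + 1986)*(3220 - 426*1070) = 176*(3220 - 455820) = 176*(-452600) = -79657600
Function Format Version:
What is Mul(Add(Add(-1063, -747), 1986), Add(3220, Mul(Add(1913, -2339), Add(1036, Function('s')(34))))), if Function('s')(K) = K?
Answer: -79657600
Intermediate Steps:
Mul(Add(Add(-1063, -747), 1986), Add(3220, Mul(Add(1913, -2339), Add(1036, Function('s')(34))))) = Mul(Add(Add(-1063, -747), 1986), Add(3220, Mul(Add(1913, -2339), Add(1036, 34)))) = Mul(Add(-1810, 1986), Add(3220, Mul(-426, 1070))) = Mul(176, Add(3220, -455820)) = Mul(176, -452600) = -79657600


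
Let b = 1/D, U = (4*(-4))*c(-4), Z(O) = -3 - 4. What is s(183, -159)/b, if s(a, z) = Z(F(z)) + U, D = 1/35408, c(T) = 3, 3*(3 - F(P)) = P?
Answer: -55/35408 ≈ -0.0015533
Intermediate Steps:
F(P) = 3 - P/3
Z(O) = -7
U = -48 (U = (4*(-4))*3 = -16*3 = -48)
D = 1/35408 ≈ 2.8242e-5
s(a, z) = -55 (s(a, z) = -7 - 48 = -55)
b = 35408 (b = 1/(1/35408) = 35408)
s(183, -159)/b = -55/35408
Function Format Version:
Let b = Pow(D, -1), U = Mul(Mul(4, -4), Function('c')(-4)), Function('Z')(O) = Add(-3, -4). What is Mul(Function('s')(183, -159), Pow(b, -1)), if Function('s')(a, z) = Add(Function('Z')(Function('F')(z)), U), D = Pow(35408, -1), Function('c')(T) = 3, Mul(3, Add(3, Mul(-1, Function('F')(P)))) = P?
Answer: Rational(-55, 35408) ≈ -0.0015533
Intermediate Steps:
Function('F')(P) = Add(3, Mul(Rational(-1, 3), P))
Function('Z')(O) = -7
U = -48 (U = Mul(Mul(4, -4), 3) = Mul(-16, 3) = -48)
D = Rational(1, 35408) ≈ 2.8242e-5
Function('s')(a, z) = -55 (Function('s')(a, z) = Add(-7, -48) = -55)
b = 35408 (b = Pow(Rational(1, 35408), -1) = 35408)
Mul(Function('s')(183, -159), Pow(b, -1)) = Mul(-55, Pow(35408, -1)) = Mul(-55, Rational(1, 35408)) = Rational(-55, 35408)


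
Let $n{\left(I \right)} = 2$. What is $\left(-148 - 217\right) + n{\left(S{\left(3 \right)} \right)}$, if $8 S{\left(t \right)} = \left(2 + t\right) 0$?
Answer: $-363$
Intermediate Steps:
$S{\left(t \right)} = 0$ ($S{\left(t \right)} = \frac{\left(2 + t\right) 0}{8} = \frac{1}{8} \cdot 0 = 0$)
$\left(-148 - 217\right) + n{\left(S{\left(3 \right)} \right)} = \left(-148 - 217\right) + 2 = -365 + 2 = -363$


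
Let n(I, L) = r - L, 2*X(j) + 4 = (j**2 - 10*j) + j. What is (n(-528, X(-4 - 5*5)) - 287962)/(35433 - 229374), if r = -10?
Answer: 288521/193941 ≈ 1.4877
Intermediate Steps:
X(j) = -2 + j**2/2 - 9*j/2 (X(j) = -2 + ((j**2 - 10*j) + j)/2 = -2 + (j**2 - 9*j)/2 = -2 + (j**2/2 - 9*j/2) = -2 + j**2/2 - 9*j/2)
n(I, L) = -10 - L
(n(-528, X(-4 - 5*5)) - 287962)/(35433 - 229374) = ((-10 - (-2 + (-4 - 5*5)**2/2 - 9*(-4 - 5*5)/2)) - 287962)/(35433 - 229374) = ((-10 - (-2 + (-4 - 25)**2/2 - 9*(-4 - 25)/2)) - 287962)/(-193941) = ((-10 - (-2 + (1/2)*(-29)**2 - 9/2*(-29))) - 287962)*(-1/193941) = ((-10 - (-2 + (1/2)*841 + 261/2)) - 287962)*(-1/193941) = ((-10 - (-2 + 841/2 + 261/2)) - 287962)*(-1/193941) = ((-10 - 1*549) - 287962)*(-1/193941) = ((-10 - 549) - 287962)*(-1/193941) = (-559 - 287962)*(-1/193941) = -288521*(-1/193941) = 288521/193941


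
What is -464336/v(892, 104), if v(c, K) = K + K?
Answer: -29021/13 ≈ -2232.4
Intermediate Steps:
v(c, K) = 2*K
-464336/v(892, 104) = -464336/(2*104) = -464336/208 = -464336*1/208 = -29021/13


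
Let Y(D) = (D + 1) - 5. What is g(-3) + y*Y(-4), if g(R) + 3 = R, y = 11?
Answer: -94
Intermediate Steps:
g(R) = -3 + R
Y(D) = -4 + D (Y(D) = (1 + D) - 5 = -4 + D)
g(-3) + y*Y(-4) = (-3 - 3) + 11*(-4 - 4) = -6 + 11*(-8) = -6 - 88 = -94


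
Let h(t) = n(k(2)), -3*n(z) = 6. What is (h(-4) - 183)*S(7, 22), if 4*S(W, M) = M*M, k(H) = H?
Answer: -22385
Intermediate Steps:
S(W, M) = M²/4 (S(W, M) = (M*M)/4 = M²/4)
n(z) = -2 (n(z) = -⅓*6 = -2)
h(t) = -2
(h(-4) - 183)*S(7, 22) = (-2 - 183)*((¼)*22²) = -185*484/4 = -185*121 = -22385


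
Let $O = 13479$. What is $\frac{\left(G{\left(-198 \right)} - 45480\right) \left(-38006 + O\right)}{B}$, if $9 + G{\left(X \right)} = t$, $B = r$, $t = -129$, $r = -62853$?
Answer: $- \frac{372957562}{20951} \approx -17801.0$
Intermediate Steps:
$B = -62853$
$G{\left(X \right)} = -138$ ($G{\left(X \right)} = -9 - 129 = -138$)
$\frac{\left(G{\left(-198 \right)} - 45480\right) \left(-38006 + O\right)}{B} = \frac{\left(-138 - 45480\right) \left(-38006 + 13479\right)}{-62853} = \left(-45618\right) \left(-24527\right) \left(- \frac{1}{62853}\right) = 1118872686 \left(- \frac{1}{62853}\right) = - \frac{372957562}{20951}$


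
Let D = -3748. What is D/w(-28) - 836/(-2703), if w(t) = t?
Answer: 2538563/18921 ≈ 134.17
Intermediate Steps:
D/w(-28) - 836/(-2703) = -3748/(-28) - 836/(-2703) = -3748*(-1/28) - 836*(-1/2703) = 937/7 + 836/2703 = 2538563/18921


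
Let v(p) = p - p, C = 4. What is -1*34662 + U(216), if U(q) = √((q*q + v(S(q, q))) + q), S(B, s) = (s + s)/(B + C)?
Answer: -34662 + 6*√1302 ≈ -34446.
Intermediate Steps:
S(B, s) = 2*s/(4 + B) (S(B, s) = (s + s)/(B + 4) = (2*s)/(4 + B) = 2*s/(4 + B))
v(p) = 0
U(q) = √(q + q²) (U(q) = √((q*q + 0) + q) = √((q² + 0) + q) = √(q² + q) = √(q + q²))
-1*34662 + U(216) = -1*34662 + √(216*(1 + 216)) = -34662 + √(216*217) = -34662 + √46872 = -34662 + 6*√1302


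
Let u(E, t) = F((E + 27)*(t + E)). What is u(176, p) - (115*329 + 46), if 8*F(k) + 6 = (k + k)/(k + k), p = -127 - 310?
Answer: -303053/8 ≈ -37882.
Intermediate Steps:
p = -437
F(k) = -5/8 (F(k) = -¾ + ((k + k)/(k + k))/8 = -¾ + ((2*k)/((2*k)))/8 = -¾ + ((2*k)*(1/(2*k)))/8 = -¾ + (⅛)*1 = -¾ + ⅛ = -5/8)
u(E, t) = -5/8
u(176, p) - (115*329 + 46) = -5/8 - (115*329 + 46) = -5/8 - (37835 + 46) = -5/8 - 1*37881 = -5/8 - 37881 = -303053/8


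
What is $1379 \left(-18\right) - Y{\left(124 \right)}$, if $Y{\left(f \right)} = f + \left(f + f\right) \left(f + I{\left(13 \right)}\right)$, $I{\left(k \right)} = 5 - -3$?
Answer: $-57682$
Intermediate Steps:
$I{\left(k \right)} = 8$ ($I{\left(k \right)} = 5 + 3 = 8$)
$Y{\left(f \right)} = f + 2 f \left(8 + f\right)$ ($Y{\left(f \right)} = f + \left(f + f\right) \left(f + 8\right) = f + 2 f \left(8 + f\right)$)
$1379 \left(-18\right) - Y{\left(124 \right)} = 1379 \left(-18\right) - 124 \left(17 + 2 \cdot 124\right) = -24822 - 124 \left(17 + 248\right) = -24822 - 124 \cdot 265 = -24822 - 32860 = -57682$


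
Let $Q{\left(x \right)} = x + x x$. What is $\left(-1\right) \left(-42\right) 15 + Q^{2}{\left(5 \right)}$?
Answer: $1530$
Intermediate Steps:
$Q{\left(x \right)} = x + x^{2}$
$\left(-1\right) \left(-42\right) 15 + Q^{2}{\left(5 \right)} = \left(-1\right) \left(-42\right) 15 + \left(5 \left(1 + 5\right)\right)^{2} = 42 \cdot 15 + \left(5 \cdot 6\right)^{2} = 630 + 30^{2} = 630 + 900 = 1530$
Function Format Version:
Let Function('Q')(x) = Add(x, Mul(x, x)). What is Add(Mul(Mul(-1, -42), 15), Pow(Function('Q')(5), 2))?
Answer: 1530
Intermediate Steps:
Function('Q')(x) = Add(x, Pow(x, 2))
Add(Mul(Mul(-1, -42), 15), Pow(Function('Q')(5), 2)) = Add(Mul(Mul(-1, -42), 15), Pow(Mul(5, Add(1, 5)), 2)) = Add(Mul(42, 15), Pow(Mul(5, 6), 2)) = Add(630, Pow(30, 2)) = Add(630, 900) = 1530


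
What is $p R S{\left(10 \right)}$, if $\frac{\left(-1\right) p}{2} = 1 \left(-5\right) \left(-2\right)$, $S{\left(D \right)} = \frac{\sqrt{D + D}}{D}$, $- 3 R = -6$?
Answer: $- 8 \sqrt{5} \approx -17.889$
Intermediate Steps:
$R = 2$ ($R = \left(- \frac{1}{3}\right) \left(-6\right) = 2$)
$S{\left(D \right)} = \frac{\sqrt{2}}{\sqrt{D}}$ ($S{\left(D \right)} = \frac{\sqrt{2 D}}{D} = \frac{\sqrt{2} \sqrt{D}}{D} = \frac{\sqrt{2}}{\sqrt{D}}$)
$p = -20$ ($p = - 2 \cdot 1 \left(-5\right) \left(-2\right) = - 2 \left(\left(-5\right) \left(-2\right)\right) = \left(-2\right) 10 = -20$)
$p R S{\left(10 \right)} = \left(-20\right) 2 \frac{\sqrt{2}}{\sqrt{10}} = - 40 \sqrt{2} \frac{\sqrt{10}}{10} = - 40 \frac{\sqrt{5}}{5} = - 8 \sqrt{5}$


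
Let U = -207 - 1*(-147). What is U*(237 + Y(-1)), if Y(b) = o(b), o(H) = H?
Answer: -14160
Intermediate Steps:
Y(b) = b
U = -60 (U = -207 + 147 = -60)
U*(237 + Y(-1)) = -60*(237 - 1) = -60*236 = -14160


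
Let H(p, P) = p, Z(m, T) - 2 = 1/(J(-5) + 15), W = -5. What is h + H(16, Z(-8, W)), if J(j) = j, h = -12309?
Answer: -12293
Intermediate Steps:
Z(m, T) = 21/10 (Z(m, T) = 2 + 1/(-5 + 15) = 2 + 1/10 = 2 + ⅒ = 21/10)
h + H(16, Z(-8, W)) = -12309 + 16 = -12293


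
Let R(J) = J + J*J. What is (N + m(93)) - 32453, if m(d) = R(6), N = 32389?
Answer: -22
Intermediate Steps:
R(J) = J + J²
m(d) = 42 (m(d) = 6*(1 + 6) = 6*7 = 42)
(N + m(93)) - 32453 = (32389 + 42) - 32453 = 32431 - 32453 = -22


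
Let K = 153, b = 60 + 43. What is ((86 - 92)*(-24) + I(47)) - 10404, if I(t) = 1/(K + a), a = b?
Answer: -2626559/256 ≈ -10260.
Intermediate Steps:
b = 103
a = 103
I(t) = 1/256 (I(t) = 1/(153 + 103) = 1/256)
((86 - 92)*(-24) + I(47)) - 10404 = ((86 - 92)*(-24) + 1/256) - 10404 = (-6*(-24) + 1/256) - 10404 = (144 + 1/256) - 10404 = 36865/256 - 10404 = -2626559/256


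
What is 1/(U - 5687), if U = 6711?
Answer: 1/1024 ≈ 0.00097656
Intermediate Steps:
1/(U - 5687) = 1/(6711 - 5687) = 1/1024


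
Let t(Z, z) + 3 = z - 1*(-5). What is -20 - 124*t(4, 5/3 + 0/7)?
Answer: -1424/3 ≈ -474.67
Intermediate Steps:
t(Z, z) = 2 + z (t(Z, z) = -3 + (z - 1*(-5)) = -3 + (z + 5) = -3 + (5 + z) = 2 + z)
-20 - 124*t(4, 5/3 + 0/7) = -20 - 124*(2 + (5/3 + 0/7)) = -20 - 124*(2 + (5*(⅓) + 0*(⅐))) = -20 - 124*(2 + (5/3 + 0)) = -20 - 124*(2 + 5/3) = -20 - 124*11/3 = -20 - 1364/3 = -1424/3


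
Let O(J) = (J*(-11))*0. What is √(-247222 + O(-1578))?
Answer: I*√247222 ≈ 497.21*I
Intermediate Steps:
O(J) = 0 (O(J) = -11*J*0 = 0)
√(-247222 + O(-1578)) = √(-247222 + 0) = √(-247222) = I*√247222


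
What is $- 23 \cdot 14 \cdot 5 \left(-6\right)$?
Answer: $9660$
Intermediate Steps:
$- 23 \cdot 14 \cdot 5 \left(-6\right) = \left(-23\right) 70 \left(-6\right) = \left(-1610\right) \left(-6\right) = 9660$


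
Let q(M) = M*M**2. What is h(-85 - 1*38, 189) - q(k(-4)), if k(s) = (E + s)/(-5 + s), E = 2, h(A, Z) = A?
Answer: -89675/729 ≈ -123.01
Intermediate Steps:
k(s) = (2 + s)/(-5 + s)
q(M) = M**3
h(-85 - 1*38, 189) - q(k(-4)) = (-85 - 1*38) - ((2 - 4)/(-5 - 4))**3 = (-85 - 38) - (-2/(-9))**3 = -123 - (-1/9*(-2))**3 = -123 - (2/9)**3 = -123 - 1*8/729 = -123 - 8/729 = -89675/729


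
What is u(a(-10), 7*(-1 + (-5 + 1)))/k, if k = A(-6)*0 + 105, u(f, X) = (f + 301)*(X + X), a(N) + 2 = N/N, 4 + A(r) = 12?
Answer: -200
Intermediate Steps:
A(r) = 8 (A(r) = -4 + 12 = 8)
a(N) = -1 (a(N) = -2 + N/N = -2 + 1 = -1)
u(f, X) = 2*X*(301 + f) (u(f, X) = (301 + f)*(2*X) = 2*X*(301 + f))
k = 105 (k = 8*0 + 105 = 0 + 105 = 105)
u(a(-10), 7*(-1 + (-5 + 1)))/k = (2*(7*(-1 + (-5 + 1)))*(301 - 1))/105 = (2*(7*(-1 - 4))*300)*(1/105) = (2*(7*(-5))*300)*(1/105) = (2*(-35)*300)*(1/105) = -21000*1/105 = -200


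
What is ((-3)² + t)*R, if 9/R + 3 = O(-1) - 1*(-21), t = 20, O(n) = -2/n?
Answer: 261/20 ≈ 13.050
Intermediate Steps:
R = 9/20 (R = 9/(-3 + (-2/(-1) - 1*(-21))) = 9/(-3 + (-2*(-1) + 21)) = 9/(-3 + (2 + 21)) = 9/(-3 + 23) = 9/20 ≈ 0.45000)
((-3)² + t)*R = ((-3)² + 20)*(9/20) = (9 + 20)*(9/20) = 29*(9/20) = 261/20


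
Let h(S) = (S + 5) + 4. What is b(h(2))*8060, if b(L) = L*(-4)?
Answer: -354640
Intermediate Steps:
h(S) = 9 + S (h(S) = (5 + S) + 4 = 9 + S)
b(L) = -4*L
b(h(2))*8060 = -4*(9 + 2)*8060 = -4*11*8060 = -44*8060 = -354640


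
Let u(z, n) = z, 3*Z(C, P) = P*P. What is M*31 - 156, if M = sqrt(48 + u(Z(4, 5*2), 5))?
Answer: -156 + 62*sqrt(183)/3 ≈ 123.57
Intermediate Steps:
Z(C, P) = P**2/3 (Z(C, P) = (P*P)/3 = P**2/3)
M = 2*sqrt(183)/3 (M = sqrt(48 + (5*2)**2/3) = sqrt(48 + (1/3)*10**2) = sqrt(48 + (1/3)*100) = sqrt(48 + 100/3) = sqrt(244/3) = 2*sqrt(183)/3 ≈ 9.0185)
M*31 - 156 = (2*sqrt(183)/3)*31 - 156 = 62*sqrt(183)/3 - 156 = -156 + 62*sqrt(183)/3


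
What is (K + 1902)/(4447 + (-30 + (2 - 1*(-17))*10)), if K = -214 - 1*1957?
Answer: -269/4607 ≈ -0.058389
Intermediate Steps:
K = -2171 (K = -214 - 1957 = -2171)
(K + 1902)/(4447 + (-30 + (2 - 1*(-17))*10)) = (-2171 + 1902)/(4447 + (-30 + (2 - 1*(-17))*10)) = -269/(4447 + (-30 + (2 + 17)*10)) = -269/(4447 + (-30 + 19*10)) = -269/(4447 + (-30 + 190)) = -269/(4447 + 160) = -269/4607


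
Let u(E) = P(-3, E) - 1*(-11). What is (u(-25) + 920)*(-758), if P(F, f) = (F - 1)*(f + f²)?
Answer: 1113502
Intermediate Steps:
P(F, f) = (-1 + F)*(f + f²)
u(E) = 11 + E*(-4 - 4*E) (u(E) = E*(-1 - 3 - E - 3*E) - 1*(-11) = E*(-4 - 4*E) + 11 = 11 + E*(-4 - 4*E))
(u(-25) + 920)*(-758) = ((11 - 4*(-25)*(1 - 25)) + 920)*(-758) = ((11 - 4*(-25)*(-24)) + 920)*(-758) = ((11 - 2400) + 920)*(-758) = (-2389 + 920)*(-758) = -1469*(-758) = 1113502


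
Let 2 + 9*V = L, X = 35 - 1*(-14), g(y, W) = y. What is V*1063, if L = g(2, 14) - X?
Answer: -52087/9 ≈ -5787.4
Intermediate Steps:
X = 49 (X = 35 + 14 = 49)
L = -47 (L = 2 - 1*49 = 2 - 49 = -47)
V = -49/9 (V = -2/9 + (⅑)*(-47) = -2/9 - 47/9 = -49/9 ≈ -5.4444)
V*1063 = -49/9*1063 = -52087/9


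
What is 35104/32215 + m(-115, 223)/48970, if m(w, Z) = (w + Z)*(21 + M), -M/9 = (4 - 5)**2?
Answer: 176079352/157756855 ≈ 1.1161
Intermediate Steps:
M = -9 (M = -9*(4 - 5)**2 = -9*(-1)**2 = -9*1 = -9)
m(w, Z) = 12*Z + 12*w (m(w, Z) = (w + Z)*(21 - 9) = (Z + w)*12 = 12*Z + 12*w)
35104/32215 + m(-115, 223)/48970 = 35104/32215 + (12*223 + 12*(-115))/48970 = 35104*(1/32215) + (2676 - 1380)*(1/48970) = 35104/32215 + 1296*(1/48970) = 35104/32215 + 648/24485 = 176079352/157756855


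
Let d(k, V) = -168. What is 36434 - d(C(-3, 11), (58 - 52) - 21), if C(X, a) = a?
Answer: 36602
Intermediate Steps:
36434 - d(C(-3, 11), (58 - 52) - 21) = 36434 - 1*(-168) = 36434 + 168 = 36602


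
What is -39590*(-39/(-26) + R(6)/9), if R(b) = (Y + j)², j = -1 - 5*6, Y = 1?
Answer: -4018385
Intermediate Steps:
j = -31 (j = -1 - 30 = -31)
R(b) = 900 (R(b) = (1 - 31)² = (-30)² = 900)
-39590*(-39/(-26) + R(6)/9) = -39590*(-39/(-26) + 900/9) = -39590*(-39*(-1/26) + 900*(⅑)) = -39590*(3/2 + 100) = -39590*203/2 = -4018385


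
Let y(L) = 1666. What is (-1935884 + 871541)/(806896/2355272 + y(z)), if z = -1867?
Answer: -2822992417/4419696 ≈ -638.73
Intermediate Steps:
(-1935884 + 871541)/(806896/2355272 + y(z)) = (-1935884 + 871541)/(806896/2355272 + 1666) = -1064343/(806896*(1/2355272) + 1666) = -1064343/(2726/7957 + 1666) = -1064343/13259088/7957 = -1064343*7957/13259088 = -2822992417/4419696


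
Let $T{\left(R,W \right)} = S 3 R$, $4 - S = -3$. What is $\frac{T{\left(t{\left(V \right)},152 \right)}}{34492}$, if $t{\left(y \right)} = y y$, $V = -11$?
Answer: $\frac{2541}{34492} \approx 0.073669$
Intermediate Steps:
$S = 7$ ($S = 4 - -3 = 4 + 3 = 7$)
$t{\left(y \right)} = y^{2}$
$T{\left(R,W \right)} = 21 R$ ($T{\left(R,W \right)} = 7 \cdot 3 R = 21 R$)
$\frac{T{\left(t{\left(V \right)},152 \right)}}{34492} = \frac{21 \left(-11\right)^{2}}{34492} = 21 \cdot 121 \cdot \frac{1}{34492} = 2541 \cdot \frac{1}{34492} = \frac{2541}{34492}$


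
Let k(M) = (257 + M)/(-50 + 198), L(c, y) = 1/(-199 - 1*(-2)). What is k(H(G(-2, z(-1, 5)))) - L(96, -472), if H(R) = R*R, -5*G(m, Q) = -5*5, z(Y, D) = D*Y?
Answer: 27851/14578 ≈ 1.9105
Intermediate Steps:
G(m, Q) = 5 (G(m, Q) = -(-1)*5 = -⅕*(-25) = 5)
H(R) = R²
L(c, y) = -1/197 (L(c, y) = 1/(-199 + 2) = 1/(-197) = -1/197)
k(M) = 257/148 + M/148 (k(M) = (257 + M)/148 = (257 + M)*(1/148) = 257/148 + M/148)
k(H(G(-2, z(-1, 5)))) - L(96, -472) = (257/148 + (1/148)*5²) - 1*(-1/197) = (257/148 + (1/148)*25) + 1/197 = (257/148 + 25/148) + 1/197 = 141/74 + 1/197 = 27851/14578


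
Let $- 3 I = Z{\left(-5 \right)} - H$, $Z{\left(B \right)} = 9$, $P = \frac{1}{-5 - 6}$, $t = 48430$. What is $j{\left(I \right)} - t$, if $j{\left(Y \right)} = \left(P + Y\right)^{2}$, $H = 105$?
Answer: $- \frac{5736829}{121} \approx -47412.0$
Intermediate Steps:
$P = - \frac{1}{11}$ ($P = \frac{1}{-11} = - \frac{1}{11} \approx -0.090909$)
$I = 32$ ($I = - \frac{9 - 105}{3} = \left(- \frac{1}{3}\right) \left(-96\right) = 32$)
$j{\left(Y \right)} = \left(- \frac{1}{11} + Y\right)^{2}$
$j{\left(I \right)} - t = \frac{\left(-1 + 11 \cdot 32\right)^{2}}{121} - 48430 = \frac{\left(-1 + 352\right)^{2}}{121} - 48430 = \frac{351^{2}}{121} - 48430 = \frac{1}{121} \cdot 123201 - 48430 = \frac{123201}{121} - 48430 = - \frac{5736829}{121}$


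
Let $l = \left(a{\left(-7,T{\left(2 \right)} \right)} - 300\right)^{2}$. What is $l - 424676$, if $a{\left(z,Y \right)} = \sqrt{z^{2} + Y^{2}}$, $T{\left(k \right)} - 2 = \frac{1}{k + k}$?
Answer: $-424676 + \frac{\left(1200 - \sqrt{865}\right)^{2}}{16} \approx -3.3903 \cdot 10^{5}$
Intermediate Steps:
$T{\left(k \right)} = 2 + \frac{1}{2 k}$ ($T{\left(k \right)} = 2 + \frac{1}{k + k} = 2 + \frac{1}{2 k}$)
$a{\left(z,Y \right)} = \sqrt{Y^{2} + z^{2}}$
$l = \left(-300 + \frac{\sqrt{865}}{4}\right)^{2}$ ($l = \left(\sqrt{\left(2 + \frac{1}{2 \cdot 2}\right)^{2} + \left(-7\right)^{2}} - 300\right)^{2} = \left(\sqrt{\left(2 + \frac{1}{2} \cdot \frac{1}{2}\right)^{2} + 49} - 300\right)^{2} = \left(\sqrt{\left(2 + \frac{1}{4}\right)^{2} + 49} - 300\right)^{2} = \left(\sqrt{\left(\frac{9}{4}\right)^{2} + 49} - 300\right)^{2} = \left(\sqrt{\frac{81}{16} + 49} - 300\right)^{2} = \left(\sqrt{\frac{865}{16}} - 300\right)^{2} = \left(\frac{\sqrt{865}}{4} - 300\right)^{2} = \left(-300 + \frac{\sqrt{865}}{4}\right)^{2} \approx 85642.0$)
$l - 424676 = \frac{\left(1200 - \sqrt{865}\right)^{2}}{16} - 424676 = -424676 + \frac{\left(1200 - \sqrt{865}\right)^{2}}{16}$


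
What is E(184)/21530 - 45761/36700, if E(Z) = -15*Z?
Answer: -108652633/79015100 ≈ -1.3751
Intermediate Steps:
E(184)/21530 - 45761/36700 = -15*184/21530 - 45761/36700 = -2760*1/21530 - 45761*1/36700 = -276/2153 - 45761/36700 = -108652633/79015100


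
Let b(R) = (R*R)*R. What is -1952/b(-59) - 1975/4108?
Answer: -5032971/10679708 ≈ -0.47126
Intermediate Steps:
b(R) = R³ (b(R) = R²*R = R³)
-1952/b(-59) - 1975/4108 = -1952/((-59)³) - 1975/4108 = -1952/(-205379) - 1975*1/4108 = -1952*(-1/205379) - 25/52 = 1952/205379 - 25/52 = -5032971/10679708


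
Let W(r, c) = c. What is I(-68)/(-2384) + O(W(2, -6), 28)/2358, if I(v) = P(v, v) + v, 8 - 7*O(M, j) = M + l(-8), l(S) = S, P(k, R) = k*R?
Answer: -9393611/4918788 ≈ -1.9097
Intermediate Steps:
P(k, R) = R*k
O(M, j) = 16/7 - M/7 (O(M, j) = 8/7 - (M - 8)/7 = 8/7 - (-8 + M)/7 = 8/7 + (8/7 - M/7) = 16/7 - M/7)
I(v) = v + v**2 (I(v) = v*v + v = v**2 + v = v + v**2)
I(-68)/(-2384) + O(W(2, -6), 28)/2358 = -68*(1 - 68)/(-2384) + (16/7 - 1/7*(-6))/2358 = -68*(-67)*(-1/2384) + (16/7 + 6/7)*(1/2358) = 4556*(-1/2384) + (22/7)*(1/2358) = -1139/596 + 11/8253 = -9393611/4918788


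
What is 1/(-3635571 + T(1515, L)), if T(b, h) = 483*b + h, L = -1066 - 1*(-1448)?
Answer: -1/2903444 ≈ -3.4442e-7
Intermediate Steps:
L = 382 (L = -1066 + 1448 = 382)
T(b, h) = h + 483*b
1/(-3635571 + T(1515, L)) = 1/(-3635571 + (382 + 483*1515)) = 1/(-3635571 + (382 + 731745)) = 1/(-3635571 + 732127) = 1/(-2903444) = -1/2903444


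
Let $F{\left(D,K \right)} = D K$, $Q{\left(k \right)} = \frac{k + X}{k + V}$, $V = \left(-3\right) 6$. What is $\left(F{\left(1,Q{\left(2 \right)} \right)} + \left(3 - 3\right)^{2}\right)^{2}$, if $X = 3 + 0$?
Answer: $\frac{25}{256} \approx 0.097656$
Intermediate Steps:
$V = -18$
$X = 3$
$Q{\left(k \right)} = \frac{3 + k}{-18 + k}$ ($Q{\left(k \right)} = \frac{k + 3}{k - 18} = \frac{3 + k}{-18 + k}$)
$\left(F{\left(1,Q{\left(2 \right)} \right)} + \left(3 - 3\right)^{2}\right)^{2} = \left(1 \frac{3 + 2}{-18 + 2} + \left(3 - 3\right)^{2}\right)^{2} = \left(1 \frac{1}{-16} \cdot 5 + 0^{2}\right)^{2} = \left(1 \left(\left(- \frac{1}{16}\right) 5\right) + 0\right)^{2} = \left(1 \left(- \frac{5}{16}\right) + 0\right)^{2} = \left(- \frac{5}{16} + 0\right)^{2} = \left(- \frac{5}{16}\right)^{2} = \frac{25}{256}$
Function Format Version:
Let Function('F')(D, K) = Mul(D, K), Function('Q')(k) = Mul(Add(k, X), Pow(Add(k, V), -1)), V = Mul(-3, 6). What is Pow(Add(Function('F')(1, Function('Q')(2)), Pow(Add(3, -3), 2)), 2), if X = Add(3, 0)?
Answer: Rational(25, 256) ≈ 0.097656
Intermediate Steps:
V = -18
X = 3
Function('Q')(k) = Mul(Pow(Add(-18, k), -1), Add(3, k)) (Function('Q')(k) = Mul(Add(k, 3), Pow(Add(k, -18), -1)) = Mul(Add(3, k), Pow(Add(-18, k), -1)) = Mul(Pow(Add(-18, k), -1), Add(3, k)))
Pow(Add(Function('F')(1, Function('Q')(2)), Pow(Add(3, -3), 2)), 2) = Pow(Add(Mul(1, Mul(Pow(Add(-18, 2), -1), Add(3, 2))), Pow(Add(3, -3), 2)), 2) = Pow(Add(Mul(1, Mul(Pow(-16, -1), 5)), Pow(0, 2)), 2) = Pow(Add(Mul(1, Mul(Rational(-1, 16), 5)), 0), 2) = Pow(Add(Mul(1, Rational(-5, 16)), 0), 2) = Pow(Add(Rational(-5, 16), 0), 2) = Pow(Rational(-5, 16), 2) = Rational(25, 256)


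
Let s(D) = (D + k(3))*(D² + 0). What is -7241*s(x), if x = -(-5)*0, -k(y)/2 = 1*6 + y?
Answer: 0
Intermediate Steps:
k(y) = -12 - 2*y (k(y) = -2*(1*6 + y) = -2*(6 + y) = -12 - 2*y)
x = 0 (x = -5*0 = 0)
s(D) = D²*(-18 + D) (s(D) = (D + (-12 - 2*3))*(D² + 0) = (D + (-12 - 6))*D² = (D - 18)*D² = (-18 + D)*D² = D²*(-18 + D))
-7241*s(x) = -7241*0²*(-18 + 0) = -0*(-18) = -7241*0 = 0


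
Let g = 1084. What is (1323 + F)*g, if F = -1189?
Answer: 145256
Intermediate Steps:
(1323 + F)*g = (1323 - 1189)*1084 = 134*1084 = 145256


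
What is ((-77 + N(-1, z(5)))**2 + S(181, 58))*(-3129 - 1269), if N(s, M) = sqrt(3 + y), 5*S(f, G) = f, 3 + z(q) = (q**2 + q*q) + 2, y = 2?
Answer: -131284698/5 + 677292*sqrt(5) ≈ -2.4742e+7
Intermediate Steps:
z(q) = -1 + 2*q**2 (z(q) = -3 + ((q**2 + q*q) + 2) = -3 + ((q**2 + q**2) + 2) = -3 + (2*q**2 + 2) = -3 + (2 + 2*q**2) = -1 + 2*q**2)
S(f, G) = f/5
N(s, M) = sqrt(5) (N(s, M) = sqrt(3 + 2) = sqrt(5))
((-77 + N(-1, z(5)))**2 + S(181, 58))*(-3129 - 1269) = ((-77 + sqrt(5))**2 + (1/5)*181)*(-3129 - 1269) = ((-77 + sqrt(5))**2 + 181/5)*(-4398) = (181/5 + (-77 + sqrt(5))**2)*(-4398) = -796038/5 - 4398*(-77 + sqrt(5))**2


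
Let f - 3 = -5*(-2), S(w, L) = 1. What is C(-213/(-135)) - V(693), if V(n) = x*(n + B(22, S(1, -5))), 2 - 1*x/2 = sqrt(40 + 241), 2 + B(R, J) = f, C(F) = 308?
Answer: -2508 + 1408*sqrt(281) ≈ 21094.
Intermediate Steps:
f = 13 (f = 3 - 5*(-2) = 3 + 10 = 13)
B(R, J) = 11 (B(R, J) = -2 + 13 = 11)
x = 4 - 2*sqrt(281) (x = 4 - 2*sqrt(40 + 241) = 4 - 2*sqrt(281) ≈ -29.526)
V(n) = (4 - 2*sqrt(281))*(11 + n) (V(n) = (4 - 2*sqrt(281))*(n + 11) = (4 - 2*sqrt(281))*(11 + n))
C(-213/(-135)) - V(693) = 308 - 2*(2 - sqrt(281))*(11 + 693) = 308 - 2*(2 - sqrt(281))*704 = 308 - (2816 - 1408*sqrt(281)) = 308 + (-2816 + 1408*sqrt(281)) = -2508 + 1408*sqrt(281)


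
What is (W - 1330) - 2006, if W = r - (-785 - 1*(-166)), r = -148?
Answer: -2865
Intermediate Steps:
W = 471 (W = -148 - (-785 - 1*(-166)) = -148 - (-785 + 166) = -148 - 1*(-619) = -148 + 619 = 471)
(W - 1330) - 2006 = (471 - 1330) - 2006 = -859 - 2006 = -2865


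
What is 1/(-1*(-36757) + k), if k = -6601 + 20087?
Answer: 1/50243 ≈ 1.9903e-5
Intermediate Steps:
k = 13486
1/(-1*(-36757) + k) = 1/(-1*(-36757) + 13486) = 1/(36757 + 13486) = 1/50243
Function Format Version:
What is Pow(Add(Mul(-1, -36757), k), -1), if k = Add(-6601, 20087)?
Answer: Rational(1, 50243) ≈ 1.9903e-5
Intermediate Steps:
k = 13486
Pow(Add(Mul(-1, -36757), k), -1) = Pow(Add(Mul(-1, -36757), 13486), -1) = Pow(Add(36757, 13486), -1) = Pow(50243, -1) = Rational(1, 50243)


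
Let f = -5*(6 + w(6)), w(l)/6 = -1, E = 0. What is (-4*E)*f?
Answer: 0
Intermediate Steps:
w(l) = -6 (w(l) = 6*(-1) = -6)
f = 0 (f = -5*(6 - 6) = -5*0 = 0)
(-4*E)*f = -4*0*0 = 0*0 = 0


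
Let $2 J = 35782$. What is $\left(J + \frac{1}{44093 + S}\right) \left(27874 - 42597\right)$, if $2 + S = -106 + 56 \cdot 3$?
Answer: $- \frac{11630306113252}{44153} \approx -2.6341 \cdot 10^{8}$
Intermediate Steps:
$J = 17891$ ($J = \frac{1}{2} \cdot 35782 = 17891$)
$S = 60$ ($S = -2 + \left(-106 + 56 \cdot 3\right) = -2 + \left(-106 + 168\right) = -2 + 62 = 60$)
$\left(J + \frac{1}{44093 + S}\right) \left(27874 - 42597\right) = \left(17891 + \frac{1}{44093 + 60}\right) \left(27874 - 42597\right) = \left(17891 + \frac{1}{44153}\right) \left(-14723\right) = \frac{789941324}{44153} \left(-14723\right) = - \frac{11630306113252}{44153}$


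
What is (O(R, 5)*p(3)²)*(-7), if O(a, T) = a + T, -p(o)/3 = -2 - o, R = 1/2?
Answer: -17325/2 ≈ -8662.5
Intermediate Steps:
R = ½ ≈ 0.50000
p(o) = 6 + 3*o (p(o) = -3*(-2 - o) = 6 + 3*o)
O(a, T) = T + a
(O(R, 5)*p(3)²)*(-7) = ((5 + ½)*(6 + 3*3)²)*(-7) = (11*(6 + 9)²/2)*(-7) = ((11/2)*15²)*(-7) = ((11/2)*225)*(-7) = (2475/2)*(-7) = -17325/2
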